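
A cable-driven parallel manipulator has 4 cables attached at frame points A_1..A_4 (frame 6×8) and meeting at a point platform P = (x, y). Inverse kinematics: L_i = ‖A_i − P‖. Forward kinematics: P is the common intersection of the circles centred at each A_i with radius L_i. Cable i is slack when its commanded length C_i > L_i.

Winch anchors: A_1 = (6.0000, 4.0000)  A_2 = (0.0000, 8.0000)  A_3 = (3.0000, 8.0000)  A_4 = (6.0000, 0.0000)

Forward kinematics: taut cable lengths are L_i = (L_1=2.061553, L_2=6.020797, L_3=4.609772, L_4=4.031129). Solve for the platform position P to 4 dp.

circle eqns → linear via eq_j − eq_1; set c_j = A_j·A_j − L_j²
c_1 = 36.0000+16.0000−4.2500 = 47.7500
12.0000·x − 8.0000·y = c_1−c_2 = 20.0000
6.0000·x − 8.0000·y = c_1−c_3 = -4.0000
0.0000·x + 8.0000·y = c_1−c_4 = 28.0000
solve first two rows → x=4.0000, y=3.5000
check cable 4: ‖A_4−P‖² = 16.2500 ≈ L_4² = 16.2500 ✓

(4.0000, 3.5000)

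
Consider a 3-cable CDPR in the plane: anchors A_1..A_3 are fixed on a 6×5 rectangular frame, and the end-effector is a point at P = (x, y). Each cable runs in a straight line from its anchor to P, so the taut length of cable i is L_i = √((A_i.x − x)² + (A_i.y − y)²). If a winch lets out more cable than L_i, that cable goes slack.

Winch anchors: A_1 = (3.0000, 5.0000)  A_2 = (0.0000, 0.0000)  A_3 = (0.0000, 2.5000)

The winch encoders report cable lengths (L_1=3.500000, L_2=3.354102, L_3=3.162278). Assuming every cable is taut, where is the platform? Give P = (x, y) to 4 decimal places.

(3.0000, 1.5000)

circle eqns → linear via eq_j − eq_1; set k_j = A_j·A_j − L_j²
k_1 = 9.0000+25.0000−12.2500 = 21.7500
6.0000·x + 10.0000·y = k_1−k_2 = 33.0000
6.0000·x + 5.0000·y = k_1−k_3 = 25.5000
solve first two rows → x=3.0000, y=1.5000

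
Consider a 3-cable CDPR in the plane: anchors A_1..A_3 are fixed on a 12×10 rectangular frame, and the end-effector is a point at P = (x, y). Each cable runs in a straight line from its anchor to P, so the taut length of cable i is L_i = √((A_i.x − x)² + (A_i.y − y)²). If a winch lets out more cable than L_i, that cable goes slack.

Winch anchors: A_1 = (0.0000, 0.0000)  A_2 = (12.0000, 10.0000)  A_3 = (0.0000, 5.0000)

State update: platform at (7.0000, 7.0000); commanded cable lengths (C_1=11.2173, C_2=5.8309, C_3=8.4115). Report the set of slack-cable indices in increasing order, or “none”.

cable 1: √((-7.0000)²+(-7.0000)²)=9.8995, C_1=11.2173: slack
cable 2: √((5.0000)²+(3.0000)²)=5.8310, C_2=5.8309: taut
cable 3: √((-7.0000)²+(-2.0000)²)=7.2801, C_3=8.4115: slack

1, 3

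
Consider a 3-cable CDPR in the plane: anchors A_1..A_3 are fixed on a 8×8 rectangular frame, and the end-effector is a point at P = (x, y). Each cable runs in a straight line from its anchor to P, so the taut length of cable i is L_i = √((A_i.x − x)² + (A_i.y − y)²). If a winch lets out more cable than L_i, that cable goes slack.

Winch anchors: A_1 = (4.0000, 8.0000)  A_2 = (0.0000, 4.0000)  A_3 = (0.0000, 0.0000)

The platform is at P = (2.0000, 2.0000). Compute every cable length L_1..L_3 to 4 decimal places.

(6.3246, 2.8284, 2.8284)

L_1: Δ = A_1−P = (2.0000, 6.0000) → ‖Δ‖ = √40.0000 = 6.3246
L_2: Δ = A_2−P = (-2.0000, 2.0000) → ‖Δ‖ = √8.0000 = 2.8284
L_3: Δ = A_3−P = (-2.0000, -2.0000) → ‖Δ‖ = √8.0000 = 2.8284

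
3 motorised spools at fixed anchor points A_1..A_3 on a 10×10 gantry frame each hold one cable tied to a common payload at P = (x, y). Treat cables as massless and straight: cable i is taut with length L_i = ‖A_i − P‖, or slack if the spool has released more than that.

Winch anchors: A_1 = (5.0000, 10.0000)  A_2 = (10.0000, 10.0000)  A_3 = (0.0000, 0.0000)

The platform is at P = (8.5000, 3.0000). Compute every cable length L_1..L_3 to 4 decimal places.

cable 1: Δx=-3.5000, Δy=7.0000; L_1 = √(Δx²+Δy²) = 7.8262
cable 2: Δx=1.5000, Δy=7.0000; L_2 = √(Δx²+Δy²) = 7.1589
cable 3: Δx=-8.5000, Δy=-3.0000; L_3 = √(Δx²+Δy²) = 9.0139

(7.8262, 7.1589, 9.0139)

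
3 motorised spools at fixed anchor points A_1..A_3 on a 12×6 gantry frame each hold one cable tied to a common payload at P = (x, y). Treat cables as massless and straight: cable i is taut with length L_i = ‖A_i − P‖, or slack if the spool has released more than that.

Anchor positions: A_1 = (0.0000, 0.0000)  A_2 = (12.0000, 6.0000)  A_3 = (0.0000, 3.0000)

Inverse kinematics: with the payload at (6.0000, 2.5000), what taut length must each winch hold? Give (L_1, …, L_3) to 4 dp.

L_1: Δ = A_1−P = (-6.0000, -2.5000) → ‖Δ‖ = √42.2500 = 6.5000
L_2: Δ = A_2−P = (6.0000, 3.5000) → ‖Δ‖ = √48.2500 = 6.9462
L_3: Δ = A_3−P = (-6.0000, 0.5000) → ‖Δ‖ = √36.2500 = 6.0208

(6.5000, 6.9462, 6.0208)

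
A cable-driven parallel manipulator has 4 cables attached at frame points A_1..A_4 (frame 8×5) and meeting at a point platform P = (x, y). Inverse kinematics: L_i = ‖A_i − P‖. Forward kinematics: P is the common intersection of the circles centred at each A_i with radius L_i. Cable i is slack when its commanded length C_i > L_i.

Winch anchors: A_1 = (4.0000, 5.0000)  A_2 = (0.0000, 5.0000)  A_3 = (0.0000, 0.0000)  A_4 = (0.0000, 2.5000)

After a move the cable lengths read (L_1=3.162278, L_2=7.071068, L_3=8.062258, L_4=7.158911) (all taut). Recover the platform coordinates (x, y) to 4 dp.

each cable: (A_i−P)·(A_i−P) = L_i²; let c_i = ‖A_i‖²−L_i²
c_1 = 16.0000+25.0000−10.0000 = 31.0000
row 1: 8.0000x + 0.0000y = 56.0000  (c_2=-25.0000)
row 2: 8.0000x + 10.0000y = 96.0000  (c_3=-65.0000)
row 3: 8.0000x + 5.0000y = 76.0000  (c_4=-45.0000)
Cramer on rows 1–2 → x = 7.0000, y = 4.0000
check cable 4: ‖A_4−P‖² = 51.2500 ≈ L_4² = 51.2500 ✓

(7.0000, 4.0000)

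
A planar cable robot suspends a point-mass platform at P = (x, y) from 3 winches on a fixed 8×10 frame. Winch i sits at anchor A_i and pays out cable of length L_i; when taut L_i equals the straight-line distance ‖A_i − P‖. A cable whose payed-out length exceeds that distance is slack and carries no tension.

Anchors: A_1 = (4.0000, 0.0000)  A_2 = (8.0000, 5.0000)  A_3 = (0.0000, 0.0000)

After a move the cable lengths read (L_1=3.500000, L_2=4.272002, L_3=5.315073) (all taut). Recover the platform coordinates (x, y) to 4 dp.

(4.0000, 3.5000)

circle eqns → linear via eq_j − eq_1; set c_j = A_j·A_j − L_j²
c_1 = 16.0000+0.0000−12.2500 = 3.7500
-8.0000·x − 10.0000·y = c_1−c_2 = -67.0000
8.0000·x + 0.0000·y = c_1−c_3 = 32.0000
solve first two rows → x=4.0000, y=3.5000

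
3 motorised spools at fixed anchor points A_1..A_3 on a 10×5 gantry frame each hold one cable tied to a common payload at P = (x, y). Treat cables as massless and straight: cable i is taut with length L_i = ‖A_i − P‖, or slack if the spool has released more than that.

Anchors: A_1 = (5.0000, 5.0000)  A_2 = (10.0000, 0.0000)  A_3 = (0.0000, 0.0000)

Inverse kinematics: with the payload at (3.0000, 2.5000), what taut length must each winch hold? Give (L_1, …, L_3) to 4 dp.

L_1: Δ = A_1−P = (2.0000, 2.5000) → ‖Δ‖ = √10.2500 = 3.2016
L_2: Δ = A_2−P = (7.0000, -2.5000) → ‖Δ‖ = √55.2500 = 7.4330
L_3: Δ = A_3−P = (-3.0000, -2.5000) → ‖Δ‖ = √15.2500 = 3.9051

(3.2016, 7.4330, 3.9051)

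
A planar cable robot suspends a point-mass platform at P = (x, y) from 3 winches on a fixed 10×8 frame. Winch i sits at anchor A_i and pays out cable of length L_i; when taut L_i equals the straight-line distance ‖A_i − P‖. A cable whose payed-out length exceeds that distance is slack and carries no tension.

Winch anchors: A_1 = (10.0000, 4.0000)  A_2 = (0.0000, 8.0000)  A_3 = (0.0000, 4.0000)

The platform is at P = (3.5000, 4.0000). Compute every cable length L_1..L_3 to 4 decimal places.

(6.5000, 5.3151, 3.5000)

L_1 = √((10.0000−3.5000)² + (4.0000−4.0000)²) = 6.5000
L_2 = √((0.0000−3.5000)² + (8.0000−4.0000)²) = 5.3151
L_3 = √((0.0000−3.5000)² + (4.0000−4.0000)²) = 3.5000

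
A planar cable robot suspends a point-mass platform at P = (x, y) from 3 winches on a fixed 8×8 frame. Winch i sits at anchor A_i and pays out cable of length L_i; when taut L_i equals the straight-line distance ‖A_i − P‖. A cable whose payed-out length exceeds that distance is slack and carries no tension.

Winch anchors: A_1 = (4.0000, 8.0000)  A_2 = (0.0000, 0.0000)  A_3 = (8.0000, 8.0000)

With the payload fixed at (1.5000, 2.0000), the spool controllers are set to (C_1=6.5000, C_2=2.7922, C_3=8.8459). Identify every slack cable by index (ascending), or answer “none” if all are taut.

2

cable 1: √((2.5000)²+(6.0000)²)=6.5000, C_1=6.5000: taut
cable 2: √((-1.5000)²+(-2.0000)²)=2.5000, C_2=2.7922: slack
cable 3: √((6.5000)²+(6.0000)²)=8.8459, C_3=8.8459: taut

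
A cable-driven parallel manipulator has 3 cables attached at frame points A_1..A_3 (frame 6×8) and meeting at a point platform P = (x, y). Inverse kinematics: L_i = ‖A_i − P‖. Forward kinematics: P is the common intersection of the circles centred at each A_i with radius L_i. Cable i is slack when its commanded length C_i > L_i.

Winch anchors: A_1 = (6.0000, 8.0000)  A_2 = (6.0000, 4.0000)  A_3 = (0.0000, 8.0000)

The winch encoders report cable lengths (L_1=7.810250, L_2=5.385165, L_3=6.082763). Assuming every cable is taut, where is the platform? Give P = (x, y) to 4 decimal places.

(1.0000, 2.0000)

each cable: (A_i−P)·(A_i−P) = L_i²; let k_i = ‖A_i‖²−L_i²
k_1 = 36.0000+64.0000−61.0000 = 39.0000
row 1: 0.0000x + 8.0000y = 16.0000  (k_2=23.0000)
row 2: 12.0000x + 0.0000y = 12.0000  (k_3=27.0000)
Cramer on rows 1–2 → x = 1.0000, y = 2.0000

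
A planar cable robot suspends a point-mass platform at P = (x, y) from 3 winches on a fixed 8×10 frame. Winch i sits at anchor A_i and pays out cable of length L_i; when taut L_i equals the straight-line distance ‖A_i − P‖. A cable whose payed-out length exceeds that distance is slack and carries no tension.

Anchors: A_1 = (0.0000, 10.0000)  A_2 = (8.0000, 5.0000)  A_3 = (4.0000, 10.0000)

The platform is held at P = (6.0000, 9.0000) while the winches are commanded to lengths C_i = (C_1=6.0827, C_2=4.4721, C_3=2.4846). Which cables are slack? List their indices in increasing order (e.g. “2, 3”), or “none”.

3

cable 1: L_1 = ‖A_1−P‖ = 6.0828;  C_1 = 6.0827 → taut
cable 2: L_2 = ‖A_2−P‖ = 4.4721;  C_2 = 4.4721 → taut
cable 3: L_3 = ‖A_3−P‖ = 2.2361;  C_3 = 2.4846 → slack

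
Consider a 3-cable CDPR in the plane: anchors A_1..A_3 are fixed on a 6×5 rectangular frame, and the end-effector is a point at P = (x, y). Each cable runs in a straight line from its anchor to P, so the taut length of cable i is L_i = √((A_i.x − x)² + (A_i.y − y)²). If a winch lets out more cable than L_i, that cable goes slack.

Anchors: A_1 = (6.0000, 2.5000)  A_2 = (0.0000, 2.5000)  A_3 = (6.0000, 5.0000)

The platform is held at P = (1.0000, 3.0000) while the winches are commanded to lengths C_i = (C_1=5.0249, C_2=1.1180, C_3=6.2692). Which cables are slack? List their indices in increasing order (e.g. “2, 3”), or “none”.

3

i=1: geometric 5.0249 vs commanded 5.0249 ⇒ taut
i=2: geometric 1.1180 vs commanded 1.1180 ⇒ taut
i=3: geometric 5.3852 vs commanded 6.2692 ⇒ slack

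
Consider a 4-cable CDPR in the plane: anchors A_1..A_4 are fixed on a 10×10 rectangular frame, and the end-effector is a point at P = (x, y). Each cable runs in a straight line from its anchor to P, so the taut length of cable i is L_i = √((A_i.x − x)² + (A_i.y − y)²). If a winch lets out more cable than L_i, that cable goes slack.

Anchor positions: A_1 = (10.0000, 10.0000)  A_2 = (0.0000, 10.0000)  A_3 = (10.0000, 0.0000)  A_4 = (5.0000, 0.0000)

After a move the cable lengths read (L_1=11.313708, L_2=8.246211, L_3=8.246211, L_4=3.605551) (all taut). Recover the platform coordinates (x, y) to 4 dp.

each cable: (A_i−P)·(A_i−P) = L_i²; let k_i = ‖A_i‖²−L_i²
k_1 = 100.0000+100.0000−128.0000 = 72.0000
row 1: 20.0000x + 0.0000y = 40.0000  (k_2=32.0000)
row 2: 0.0000x + 20.0000y = 40.0000  (k_3=32.0000)
row 3: 10.0000x + 20.0000y = 60.0000  (k_4=12.0000)
Cramer on rows 1–2 → x = 2.0000, y = 2.0000
check cable 4: ‖A_4−P‖² = 13.0000 ≈ L_4² = 13.0000 ✓

(2.0000, 2.0000)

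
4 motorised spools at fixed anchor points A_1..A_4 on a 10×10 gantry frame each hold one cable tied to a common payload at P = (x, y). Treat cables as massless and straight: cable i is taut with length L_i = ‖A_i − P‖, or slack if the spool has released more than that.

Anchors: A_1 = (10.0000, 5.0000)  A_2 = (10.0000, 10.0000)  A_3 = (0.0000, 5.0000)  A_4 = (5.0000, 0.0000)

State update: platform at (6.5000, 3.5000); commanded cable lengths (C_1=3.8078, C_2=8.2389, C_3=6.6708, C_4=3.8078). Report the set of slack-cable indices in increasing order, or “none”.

2

cable 1: L_1 = ‖A_1−P‖ = 3.8079;  C_1 = 3.8078 → taut
cable 2: L_2 = ‖A_2−P‖ = 7.3824;  C_2 = 8.2389 → slack
cable 3: L_3 = ‖A_3−P‖ = 6.6708;  C_3 = 6.6708 → taut
cable 4: L_4 = ‖A_4−P‖ = 3.8079;  C_4 = 3.8078 → taut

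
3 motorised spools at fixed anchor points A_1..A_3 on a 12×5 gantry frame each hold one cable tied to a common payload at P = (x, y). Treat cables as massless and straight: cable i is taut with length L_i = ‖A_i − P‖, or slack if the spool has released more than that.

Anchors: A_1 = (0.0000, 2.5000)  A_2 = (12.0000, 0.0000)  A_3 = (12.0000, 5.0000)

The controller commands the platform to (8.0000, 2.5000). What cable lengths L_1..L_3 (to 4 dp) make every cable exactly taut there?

L_1 = √((0.0000−8.0000)² + (2.5000−2.5000)²) = 8.0000
L_2 = √((12.0000−8.0000)² + (0.0000−2.5000)²) = 4.7170
L_3 = √((12.0000−8.0000)² + (5.0000−2.5000)²) = 4.7170

(8.0000, 4.7170, 4.7170)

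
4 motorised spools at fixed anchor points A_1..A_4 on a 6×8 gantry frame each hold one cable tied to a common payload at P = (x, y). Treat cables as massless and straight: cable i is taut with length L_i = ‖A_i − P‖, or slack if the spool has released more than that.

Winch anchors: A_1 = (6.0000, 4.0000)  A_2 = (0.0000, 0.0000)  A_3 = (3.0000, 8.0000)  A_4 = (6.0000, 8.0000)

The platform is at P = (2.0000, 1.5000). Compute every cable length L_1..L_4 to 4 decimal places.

L_1: Δ = A_1−P = (4.0000, 2.5000) → ‖Δ‖ = √22.2500 = 4.7170
L_2: Δ = A_2−P = (-2.0000, -1.5000) → ‖Δ‖ = √6.2500 = 2.5000
L_3: Δ = A_3−P = (1.0000, 6.5000) → ‖Δ‖ = √43.2500 = 6.5765
L_4: Δ = A_4−P = (4.0000, 6.5000) → ‖Δ‖ = √58.2500 = 7.6322

(4.7170, 2.5000, 6.5765, 7.6322)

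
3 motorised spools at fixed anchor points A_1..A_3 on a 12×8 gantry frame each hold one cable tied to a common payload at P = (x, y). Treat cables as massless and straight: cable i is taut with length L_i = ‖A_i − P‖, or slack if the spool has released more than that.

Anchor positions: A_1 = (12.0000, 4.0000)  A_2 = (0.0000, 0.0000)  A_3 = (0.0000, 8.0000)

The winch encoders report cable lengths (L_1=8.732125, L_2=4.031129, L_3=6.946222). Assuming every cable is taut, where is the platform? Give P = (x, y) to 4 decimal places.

expand ‖A_i−P‖²=L_i² and subtract eq 1 (c_i ≔ ‖A_i‖²−L_i²)
c_1 = 144.0000+16.0000−76.2500 = 83.7500
eq1−eq2 → [24.0000  8.0000]·P = 100.0000
eq1−eq3 → [24.0000  -8.0000]·P = 68.0000
2×2 solve → P = (3.5000, 2.0000)

(3.5000, 2.0000)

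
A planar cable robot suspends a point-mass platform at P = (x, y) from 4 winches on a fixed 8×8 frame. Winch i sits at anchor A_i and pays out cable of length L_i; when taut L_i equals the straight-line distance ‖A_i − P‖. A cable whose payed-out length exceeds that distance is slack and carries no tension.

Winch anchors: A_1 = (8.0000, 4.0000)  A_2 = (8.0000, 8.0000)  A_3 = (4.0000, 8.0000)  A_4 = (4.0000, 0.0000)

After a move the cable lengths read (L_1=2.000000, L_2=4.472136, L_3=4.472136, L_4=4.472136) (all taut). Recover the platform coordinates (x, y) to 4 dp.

(6.0000, 4.0000)

each cable: (A_i−P)·(A_i−P) = L_i²; let k_i = ‖A_i‖²−L_i²
k_1 = 64.0000+16.0000−4.0000 = 76.0000
row 1: 0.0000x − 8.0000y = -32.0000  (k_2=108.0000)
row 2: 8.0000x − 8.0000y = 16.0000  (k_3=60.0000)
row 3: 8.0000x + 8.0000y = 80.0000  (k_4=-4.0000)
Cramer on rows 1–2 → x = 6.0000, y = 4.0000
check cable 4: ‖A_4−P‖² = 20.0000 ≈ L_4² = 20.0000 ✓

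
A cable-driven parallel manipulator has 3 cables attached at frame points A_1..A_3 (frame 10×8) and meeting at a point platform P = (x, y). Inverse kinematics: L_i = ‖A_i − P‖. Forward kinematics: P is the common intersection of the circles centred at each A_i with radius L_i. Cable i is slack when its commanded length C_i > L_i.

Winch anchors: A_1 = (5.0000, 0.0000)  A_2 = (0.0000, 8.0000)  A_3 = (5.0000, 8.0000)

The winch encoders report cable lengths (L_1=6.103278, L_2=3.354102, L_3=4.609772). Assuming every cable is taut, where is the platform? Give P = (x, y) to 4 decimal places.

circle eqns → linear via eq_j − eq_1; set q_j = A_j·A_j − L_j²
q_1 = 25.0000+0.0000−37.2500 = -12.2500
10.0000·x − 16.0000·y = q_1−q_2 = -65.0000
0.0000·x − 16.0000·y = q_1−q_3 = -80.0000
solve first two rows → x=1.5000, y=5.0000

(1.5000, 5.0000)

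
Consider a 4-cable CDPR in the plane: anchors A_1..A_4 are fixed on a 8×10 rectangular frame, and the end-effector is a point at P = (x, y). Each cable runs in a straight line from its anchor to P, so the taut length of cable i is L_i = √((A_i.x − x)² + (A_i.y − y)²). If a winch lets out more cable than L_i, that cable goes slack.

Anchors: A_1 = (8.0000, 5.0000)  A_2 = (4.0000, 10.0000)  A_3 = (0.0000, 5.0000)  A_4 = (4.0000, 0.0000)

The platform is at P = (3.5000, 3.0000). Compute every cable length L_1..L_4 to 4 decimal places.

(4.9244, 7.0178, 4.0311, 3.0414)

cable 1: Δx=4.5000, Δy=2.0000; L_1 = √(Δx²+Δy²) = 4.9244
cable 2: Δx=0.5000, Δy=7.0000; L_2 = √(Δx²+Δy²) = 7.0178
cable 3: Δx=-3.5000, Δy=2.0000; L_3 = √(Δx²+Δy²) = 4.0311
cable 4: Δx=0.5000, Δy=-3.0000; L_4 = √(Δx²+Δy²) = 3.0414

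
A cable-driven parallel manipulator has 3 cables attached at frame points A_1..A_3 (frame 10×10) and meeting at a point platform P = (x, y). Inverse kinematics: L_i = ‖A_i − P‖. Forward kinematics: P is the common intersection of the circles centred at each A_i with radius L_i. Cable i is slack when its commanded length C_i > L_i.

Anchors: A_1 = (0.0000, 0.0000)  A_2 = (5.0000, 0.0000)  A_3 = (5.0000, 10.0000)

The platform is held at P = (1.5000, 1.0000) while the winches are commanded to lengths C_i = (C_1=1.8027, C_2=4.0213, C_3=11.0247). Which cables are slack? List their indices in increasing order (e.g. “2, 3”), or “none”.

2, 3

cable 1: L_1 = ‖A_1−P‖ = 1.8028;  C_1 = 1.8027 → taut
cable 2: L_2 = ‖A_2−P‖ = 3.6401;  C_2 = 4.0213 → slack
cable 3: L_3 = ‖A_3−P‖ = 9.6566;  C_3 = 11.0247 → slack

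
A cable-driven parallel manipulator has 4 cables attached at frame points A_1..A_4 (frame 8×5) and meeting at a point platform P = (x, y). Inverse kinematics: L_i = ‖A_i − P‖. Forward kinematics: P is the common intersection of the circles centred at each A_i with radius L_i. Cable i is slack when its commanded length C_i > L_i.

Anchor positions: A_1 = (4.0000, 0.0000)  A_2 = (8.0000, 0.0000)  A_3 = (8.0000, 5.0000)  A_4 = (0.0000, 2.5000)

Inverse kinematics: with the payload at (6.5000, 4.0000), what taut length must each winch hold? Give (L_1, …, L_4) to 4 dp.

(4.7170, 4.2720, 1.8028, 6.6708)

L_1 = √((4.0000−6.5000)² + (0.0000−4.0000)²) = 4.7170
L_2 = √((8.0000−6.5000)² + (0.0000−4.0000)²) = 4.2720
L_3 = √((8.0000−6.5000)² + (5.0000−4.0000)²) = 1.8028
L_4 = √((0.0000−6.5000)² + (2.5000−4.0000)²) = 6.6708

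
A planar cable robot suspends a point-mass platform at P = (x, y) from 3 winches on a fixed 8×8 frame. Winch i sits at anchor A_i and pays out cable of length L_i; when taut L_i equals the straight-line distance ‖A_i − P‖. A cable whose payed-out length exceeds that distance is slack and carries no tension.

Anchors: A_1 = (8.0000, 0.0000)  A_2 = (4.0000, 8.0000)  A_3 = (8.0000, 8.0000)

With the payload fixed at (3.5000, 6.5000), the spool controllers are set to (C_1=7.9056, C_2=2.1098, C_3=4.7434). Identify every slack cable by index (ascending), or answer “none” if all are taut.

cable 1: √((4.5000)²+(-6.5000)²)=7.9057, C_1=7.9056: taut
cable 2: √((0.5000)²+(1.5000)²)=1.5811, C_2=2.1098: slack
cable 3: √((4.5000)²+(1.5000)²)=4.7434, C_3=4.7434: taut

2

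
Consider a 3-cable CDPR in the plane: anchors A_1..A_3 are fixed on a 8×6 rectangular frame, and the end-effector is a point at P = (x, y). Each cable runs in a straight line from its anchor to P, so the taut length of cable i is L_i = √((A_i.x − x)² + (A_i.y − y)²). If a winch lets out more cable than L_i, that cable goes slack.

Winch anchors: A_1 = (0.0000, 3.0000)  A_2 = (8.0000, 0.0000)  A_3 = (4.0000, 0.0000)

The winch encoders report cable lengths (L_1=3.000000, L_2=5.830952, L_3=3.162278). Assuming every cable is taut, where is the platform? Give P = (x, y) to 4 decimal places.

(3.0000, 3.0000)

expand ‖A_i−P‖²=L_i² and subtract eq 1 (c_i ≔ ‖A_i‖²−L_i²)
c_1 = 0.0000+9.0000−9.0000 = 0.0000
eq1−eq2 → [-16.0000  6.0000]·P = -30.0000
eq1−eq3 → [-8.0000  6.0000]·P = -6.0000
2×2 solve → P = (3.0000, 3.0000)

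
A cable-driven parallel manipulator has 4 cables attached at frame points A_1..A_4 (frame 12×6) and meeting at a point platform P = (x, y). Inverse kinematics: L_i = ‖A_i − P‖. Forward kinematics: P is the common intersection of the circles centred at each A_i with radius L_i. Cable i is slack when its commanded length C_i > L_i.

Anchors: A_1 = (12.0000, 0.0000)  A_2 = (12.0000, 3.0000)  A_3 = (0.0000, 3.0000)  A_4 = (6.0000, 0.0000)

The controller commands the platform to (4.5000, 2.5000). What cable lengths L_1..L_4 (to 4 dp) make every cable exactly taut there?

cable 1: Δx=7.5000, Δy=-2.5000; L_1 = √(Δx²+Δy²) = 7.9057
cable 2: Δx=7.5000, Δy=0.5000; L_2 = √(Δx²+Δy²) = 7.5166
cable 3: Δx=-4.5000, Δy=0.5000; L_3 = √(Δx²+Δy²) = 4.5277
cable 4: Δx=1.5000, Δy=-2.5000; L_4 = √(Δx²+Δy²) = 2.9155

(7.9057, 7.5166, 4.5277, 2.9155)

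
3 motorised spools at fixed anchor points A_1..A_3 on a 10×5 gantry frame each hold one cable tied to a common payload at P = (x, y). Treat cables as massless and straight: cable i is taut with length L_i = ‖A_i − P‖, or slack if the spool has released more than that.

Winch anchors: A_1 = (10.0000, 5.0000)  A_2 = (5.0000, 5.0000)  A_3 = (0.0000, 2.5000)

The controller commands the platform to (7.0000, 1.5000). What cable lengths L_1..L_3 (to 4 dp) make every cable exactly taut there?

L_1 = √((10.0000−7.0000)² + (5.0000−1.5000)²) = 4.6098
L_2 = √((5.0000−7.0000)² + (5.0000−1.5000)²) = 4.0311
L_3 = √((0.0000−7.0000)² + (2.5000−1.5000)²) = 7.0711

(4.6098, 4.0311, 7.0711)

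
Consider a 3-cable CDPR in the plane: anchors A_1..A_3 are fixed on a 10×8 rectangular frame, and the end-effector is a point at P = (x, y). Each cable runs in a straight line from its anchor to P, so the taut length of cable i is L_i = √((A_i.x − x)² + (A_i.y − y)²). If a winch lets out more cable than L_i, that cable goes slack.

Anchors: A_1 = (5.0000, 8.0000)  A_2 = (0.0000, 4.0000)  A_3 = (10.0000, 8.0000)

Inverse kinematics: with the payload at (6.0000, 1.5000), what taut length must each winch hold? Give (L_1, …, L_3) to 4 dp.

(6.5765, 6.5000, 7.6322)

cable 1: Δx=-1.0000, Δy=6.5000; L_1 = √(Δx²+Δy²) = 6.5765
cable 2: Δx=-6.0000, Δy=2.5000; L_2 = √(Δx²+Δy²) = 6.5000
cable 3: Δx=4.0000, Δy=6.5000; L_3 = √(Δx²+Δy²) = 7.6322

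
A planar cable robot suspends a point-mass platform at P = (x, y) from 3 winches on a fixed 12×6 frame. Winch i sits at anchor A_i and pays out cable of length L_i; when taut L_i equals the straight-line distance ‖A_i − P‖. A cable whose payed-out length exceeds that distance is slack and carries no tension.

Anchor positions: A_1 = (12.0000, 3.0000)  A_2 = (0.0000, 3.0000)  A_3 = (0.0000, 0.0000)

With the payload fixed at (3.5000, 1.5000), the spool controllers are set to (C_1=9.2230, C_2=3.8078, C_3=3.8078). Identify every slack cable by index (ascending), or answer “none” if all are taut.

1

cable 1: L_1 = ‖A_1−P‖ = 8.6313;  C_1 = 9.2230 → slack
cable 2: L_2 = ‖A_2−P‖ = 3.8079;  C_2 = 3.8078 → taut
cable 3: L_3 = ‖A_3−P‖ = 3.8079;  C_3 = 3.8078 → taut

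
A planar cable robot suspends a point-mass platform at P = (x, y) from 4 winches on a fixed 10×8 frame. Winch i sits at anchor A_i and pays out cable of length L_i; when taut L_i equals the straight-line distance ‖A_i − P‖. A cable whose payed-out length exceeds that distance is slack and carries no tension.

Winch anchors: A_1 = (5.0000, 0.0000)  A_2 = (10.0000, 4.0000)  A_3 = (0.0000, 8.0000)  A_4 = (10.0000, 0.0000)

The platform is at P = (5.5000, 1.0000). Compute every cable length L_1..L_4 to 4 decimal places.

(1.1180, 5.4083, 8.9022, 4.6098)

L_1: Δ = A_1−P = (-0.5000, -1.0000) → ‖Δ‖ = √1.2500 = 1.1180
L_2: Δ = A_2−P = (4.5000, 3.0000) → ‖Δ‖ = √29.2500 = 5.4083
L_3: Δ = A_3−P = (-5.5000, 7.0000) → ‖Δ‖ = √79.2500 = 8.9022
L_4: Δ = A_4−P = (4.5000, -1.0000) → ‖Δ‖ = √21.2500 = 4.6098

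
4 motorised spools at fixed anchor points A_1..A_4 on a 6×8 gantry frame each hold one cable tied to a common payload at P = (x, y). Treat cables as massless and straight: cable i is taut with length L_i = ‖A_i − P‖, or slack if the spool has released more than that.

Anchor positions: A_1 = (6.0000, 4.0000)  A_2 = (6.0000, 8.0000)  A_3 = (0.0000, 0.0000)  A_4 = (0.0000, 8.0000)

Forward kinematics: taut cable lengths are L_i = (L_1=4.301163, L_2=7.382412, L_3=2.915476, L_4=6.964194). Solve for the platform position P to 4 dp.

(2.5000, 1.5000)

expand ‖A_i−P‖²=L_i² and subtract eq 1 (k_i ≔ ‖A_i‖²−L_i²)
k_1 = 36.0000+16.0000−18.5000 = 33.5000
eq1−eq2 → [0.0000  -8.0000]·P = -12.0000
eq1−eq3 → [12.0000  8.0000]·P = 42.0000
eq1−eq4 → [12.0000  -8.0000]·P = 18.0000
2×2 solve → P = (2.5000, 1.5000)
check cable 4: ‖A_4−P‖² = 48.5000 ≈ L_4² = 48.5000 ✓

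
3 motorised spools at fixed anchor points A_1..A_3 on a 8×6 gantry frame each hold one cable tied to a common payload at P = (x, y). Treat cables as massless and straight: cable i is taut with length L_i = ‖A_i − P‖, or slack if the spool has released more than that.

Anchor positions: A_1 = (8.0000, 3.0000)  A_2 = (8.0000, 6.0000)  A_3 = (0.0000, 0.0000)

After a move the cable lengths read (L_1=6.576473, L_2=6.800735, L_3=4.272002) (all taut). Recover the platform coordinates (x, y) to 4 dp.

expand ‖A_i−P‖²=L_i² and subtract eq 1 (k_i ≔ ‖A_i‖²−L_i²)
k_1 = 64.0000+9.0000−43.2500 = 29.7500
eq1−eq2 → [0.0000  -6.0000]·P = -24.0000
eq1−eq3 → [16.0000  6.0000]·P = 48.0000
2×2 solve → P = (1.5000, 4.0000)

(1.5000, 4.0000)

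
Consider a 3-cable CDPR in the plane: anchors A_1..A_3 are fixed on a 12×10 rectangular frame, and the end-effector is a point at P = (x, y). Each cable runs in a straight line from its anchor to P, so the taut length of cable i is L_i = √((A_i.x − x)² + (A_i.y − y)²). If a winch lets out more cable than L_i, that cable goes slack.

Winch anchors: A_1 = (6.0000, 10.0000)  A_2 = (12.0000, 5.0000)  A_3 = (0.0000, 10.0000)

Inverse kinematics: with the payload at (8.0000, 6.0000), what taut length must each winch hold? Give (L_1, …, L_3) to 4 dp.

(4.4721, 4.1231, 8.9443)

L_1: Δ = A_1−P = (-2.0000, 4.0000) → ‖Δ‖ = √20.0000 = 4.4721
L_2: Δ = A_2−P = (4.0000, -1.0000) → ‖Δ‖ = √17.0000 = 4.1231
L_3: Δ = A_3−P = (-8.0000, 4.0000) → ‖Δ‖ = √80.0000 = 8.9443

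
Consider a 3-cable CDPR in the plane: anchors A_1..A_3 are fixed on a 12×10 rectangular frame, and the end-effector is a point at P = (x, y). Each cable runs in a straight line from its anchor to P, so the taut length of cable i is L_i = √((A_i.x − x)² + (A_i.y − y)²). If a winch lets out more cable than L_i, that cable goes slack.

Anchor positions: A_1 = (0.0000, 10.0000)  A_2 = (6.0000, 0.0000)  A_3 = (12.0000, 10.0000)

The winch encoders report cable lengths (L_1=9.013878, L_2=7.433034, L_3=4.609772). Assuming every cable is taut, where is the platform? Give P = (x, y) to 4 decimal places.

expand ‖A_i−P‖²=L_i² and subtract eq 1 (k_i ≔ ‖A_i‖²−L_i²)
k_1 = 0.0000+100.0000−81.2500 = 18.7500
eq1−eq2 → [-12.0000  20.0000]·P = 38.0000
eq1−eq3 → [-24.0000  0.0000]·P = -204.0000
2×2 solve → P = (8.5000, 7.0000)

(8.5000, 7.0000)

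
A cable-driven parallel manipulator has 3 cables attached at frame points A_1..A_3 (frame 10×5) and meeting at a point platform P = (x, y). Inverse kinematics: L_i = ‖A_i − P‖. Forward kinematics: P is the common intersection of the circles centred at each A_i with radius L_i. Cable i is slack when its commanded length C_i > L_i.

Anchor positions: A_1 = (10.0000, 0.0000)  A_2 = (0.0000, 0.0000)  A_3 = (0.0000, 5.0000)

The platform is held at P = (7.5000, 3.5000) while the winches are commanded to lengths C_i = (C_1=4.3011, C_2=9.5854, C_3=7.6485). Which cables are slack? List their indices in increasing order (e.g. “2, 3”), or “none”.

i=1: geometric 4.3012 vs commanded 4.3011 ⇒ taut
i=2: geometric 8.2765 vs commanded 9.5854 ⇒ slack
i=3: geometric 7.6485 vs commanded 7.6485 ⇒ taut

2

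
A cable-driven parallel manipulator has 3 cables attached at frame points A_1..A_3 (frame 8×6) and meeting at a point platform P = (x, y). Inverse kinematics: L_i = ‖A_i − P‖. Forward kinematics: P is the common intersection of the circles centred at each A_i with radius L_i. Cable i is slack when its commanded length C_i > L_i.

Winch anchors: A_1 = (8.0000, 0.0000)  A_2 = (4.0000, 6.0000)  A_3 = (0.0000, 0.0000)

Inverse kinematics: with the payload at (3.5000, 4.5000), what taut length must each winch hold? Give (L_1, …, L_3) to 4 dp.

(6.3640, 1.5811, 5.7009)

L_1: Δ = A_1−P = (4.5000, -4.5000) → ‖Δ‖ = √40.5000 = 6.3640
L_2: Δ = A_2−P = (0.5000, 1.5000) → ‖Δ‖ = √2.5000 = 1.5811
L_3: Δ = A_3−P = (-3.5000, -4.5000) → ‖Δ‖ = √32.5000 = 5.7009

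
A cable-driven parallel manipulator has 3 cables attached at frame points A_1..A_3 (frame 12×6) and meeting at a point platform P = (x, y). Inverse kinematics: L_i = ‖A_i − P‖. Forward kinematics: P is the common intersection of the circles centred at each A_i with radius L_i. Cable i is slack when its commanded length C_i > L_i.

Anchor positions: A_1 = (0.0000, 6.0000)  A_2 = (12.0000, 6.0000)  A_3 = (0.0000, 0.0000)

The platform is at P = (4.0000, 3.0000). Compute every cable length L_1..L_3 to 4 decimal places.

L_1 = √((0.0000−4.0000)² + (6.0000−3.0000)²) = 5.0000
L_2 = √((12.0000−4.0000)² + (6.0000−3.0000)²) = 8.5440
L_3 = √((0.0000−4.0000)² + (0.0000−3.0000)²) = 5.0000

(5.0000, 8.5440, 5.0000)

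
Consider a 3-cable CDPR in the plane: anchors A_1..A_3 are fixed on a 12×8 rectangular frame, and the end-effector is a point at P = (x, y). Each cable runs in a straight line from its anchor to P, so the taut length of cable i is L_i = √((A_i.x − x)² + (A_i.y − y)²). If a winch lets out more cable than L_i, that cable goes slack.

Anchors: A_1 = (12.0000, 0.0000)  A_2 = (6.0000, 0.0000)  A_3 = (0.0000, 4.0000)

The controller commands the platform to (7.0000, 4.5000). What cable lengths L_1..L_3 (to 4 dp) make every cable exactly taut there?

(6.7268, 4.6098, 7.0178)

cable 1: Δx=5.0000, Δy=-4.5000; L_1 = √(Δx²+Δy²) = 6.7268
cable 2: Δx=-1.0000, Δy=-4.5000; L_2 = √(Δx²+Δy²) = 4.6098
cable 3: Δx=-7.0000, Δy=-0.5000; L_3 = √(Δx²+Δy²) = 7.0178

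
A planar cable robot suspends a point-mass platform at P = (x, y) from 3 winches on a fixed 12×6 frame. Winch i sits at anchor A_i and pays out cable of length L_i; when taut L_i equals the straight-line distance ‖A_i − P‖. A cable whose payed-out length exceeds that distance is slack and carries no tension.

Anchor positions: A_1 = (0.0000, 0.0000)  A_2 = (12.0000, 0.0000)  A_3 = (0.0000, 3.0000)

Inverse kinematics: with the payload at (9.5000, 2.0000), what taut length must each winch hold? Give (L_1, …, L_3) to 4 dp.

(9.7082, 3.2016, 9.5525)

L_1: Δ = A_1−P = (-9.5000, -2.0000) → ‖Δ‖ = √94.2500 = 9.7082
L_2: Δ = A_2−P = (2.5000, -2.0000) → ‖Δ‖ = √10.2500 = 3.2016
L_3: Δ = A_3−P = (-9.5000, 1.0000) → ‖Δ‖ = √91.2500 = 9.5525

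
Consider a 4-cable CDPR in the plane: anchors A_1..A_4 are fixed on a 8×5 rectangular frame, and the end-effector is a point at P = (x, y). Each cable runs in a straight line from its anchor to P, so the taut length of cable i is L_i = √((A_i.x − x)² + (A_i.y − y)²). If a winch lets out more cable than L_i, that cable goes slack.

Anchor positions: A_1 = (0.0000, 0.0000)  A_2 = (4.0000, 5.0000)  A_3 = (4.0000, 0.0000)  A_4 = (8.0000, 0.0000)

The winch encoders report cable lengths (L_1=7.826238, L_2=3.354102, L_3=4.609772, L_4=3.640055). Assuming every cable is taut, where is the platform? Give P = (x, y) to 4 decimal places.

each cable: (A_i−P)·(A_i−P) = L_i²; let q_i = ‖A_i‖²−L_i²
q_1 = 0.0000+0.0000−61.2500 = -61.2500
row 1: -8.0000x − 10.0000y = -91.0000  (q_2=29.7500)
row 2: -8.0000x + 0.0000y = -56.0000  (q_3=-5.2500)
row 3: -16.0000x + 0.0000y = -112.0000  (q_4=50.7500)
Cramer on rows 1–2 → x = 7.0000, y = 3.5000
check cable 4: ‖A_4−P‖² = 13.2500 ≈ L_4² = 13.2500 ✓

(7.0000, 3.5000)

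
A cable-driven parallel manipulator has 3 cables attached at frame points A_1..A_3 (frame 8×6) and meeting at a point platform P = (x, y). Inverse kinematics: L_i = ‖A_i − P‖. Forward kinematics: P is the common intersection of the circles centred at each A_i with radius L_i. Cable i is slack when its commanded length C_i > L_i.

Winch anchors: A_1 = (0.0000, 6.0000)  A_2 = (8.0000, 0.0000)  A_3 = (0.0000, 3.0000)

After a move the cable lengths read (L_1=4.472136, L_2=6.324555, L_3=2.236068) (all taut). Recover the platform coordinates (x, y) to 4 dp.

circle eqns → linear via eq_j − eq_1; set k_j = A_j·A_j − L_j²
k_1 = 0.0000+36.0000−20.0000 = 16.0000
-16.0000·x + 12.0000·y = k_1−k_2 = -8.0000
0.0000·x + 6.0000·y = k_1−k_3 = 12.0000
solve first two rows → x=2.0000, y=2.0000

(2.0000, 2.0000)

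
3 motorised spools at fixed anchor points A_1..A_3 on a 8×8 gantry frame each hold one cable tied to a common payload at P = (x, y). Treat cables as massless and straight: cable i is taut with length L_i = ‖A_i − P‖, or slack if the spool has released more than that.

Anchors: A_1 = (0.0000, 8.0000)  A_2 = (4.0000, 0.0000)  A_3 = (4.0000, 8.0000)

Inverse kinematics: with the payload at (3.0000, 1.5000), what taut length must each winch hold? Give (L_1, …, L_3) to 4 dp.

L_1: Δ = A_1−P = (-3.0000, 6.5000) → ‖Δ‖ = √51.2500 = 7.1589
L_2: Δ = A_2−P = (1.0000, -1.5000) → ‖Δ‖ = √3.2500 = 1.8028
L_3: Δ = A_3−P = (1.0000, 6.5000) → ‖Δ‖ = √43.2500 = 6.5765

(7.1589, 1.8028, 6.5765)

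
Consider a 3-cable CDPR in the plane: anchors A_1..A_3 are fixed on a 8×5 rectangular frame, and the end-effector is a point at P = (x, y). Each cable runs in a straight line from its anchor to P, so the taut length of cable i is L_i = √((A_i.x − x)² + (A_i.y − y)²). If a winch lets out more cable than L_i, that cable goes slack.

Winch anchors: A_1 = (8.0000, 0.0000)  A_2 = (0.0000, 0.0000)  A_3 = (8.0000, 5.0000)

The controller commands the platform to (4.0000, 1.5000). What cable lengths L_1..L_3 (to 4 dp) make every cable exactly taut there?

(4.2720, 4.2720, 5.3151)

L_1: Δ = A_1−P = (4.0000, -1.5000) → ‖Δ‖ = √18.2500 = 4.2720
L_2: Δ = A_2−P = (-4.0000, -1.5000) → ‖Δ‖ = √18.2500 = 4.2720
L_3: Δ = A_3−P = (4.0000, 3.5000) → ‖Δ‖ = √28.2500 = 5.3151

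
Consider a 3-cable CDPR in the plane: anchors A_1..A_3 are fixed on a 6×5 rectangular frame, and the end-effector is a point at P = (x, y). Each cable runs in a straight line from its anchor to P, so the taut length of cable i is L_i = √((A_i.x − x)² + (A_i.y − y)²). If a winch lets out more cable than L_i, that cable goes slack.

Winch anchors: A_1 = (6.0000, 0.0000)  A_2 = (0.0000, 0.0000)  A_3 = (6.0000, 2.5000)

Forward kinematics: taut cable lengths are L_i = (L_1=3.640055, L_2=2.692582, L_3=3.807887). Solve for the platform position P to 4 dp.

each cable: (A_i−P)·(A_i−P) = L_i²; let c_i = ‖A_i‖²−L_i²
c_1 = 36.0000+0.0000−13.2500 = 22.7500
row 1: 12.0000x + 0.0000y = 30.0000  (c_2=-7.2500)
row 2: 0.0000x − 5.0000y = -5.0000  (c_3=27.7500)
Cramer on rows 1–2 → x = 2.5000, y = 1.0000

(2.5000, 1.0000)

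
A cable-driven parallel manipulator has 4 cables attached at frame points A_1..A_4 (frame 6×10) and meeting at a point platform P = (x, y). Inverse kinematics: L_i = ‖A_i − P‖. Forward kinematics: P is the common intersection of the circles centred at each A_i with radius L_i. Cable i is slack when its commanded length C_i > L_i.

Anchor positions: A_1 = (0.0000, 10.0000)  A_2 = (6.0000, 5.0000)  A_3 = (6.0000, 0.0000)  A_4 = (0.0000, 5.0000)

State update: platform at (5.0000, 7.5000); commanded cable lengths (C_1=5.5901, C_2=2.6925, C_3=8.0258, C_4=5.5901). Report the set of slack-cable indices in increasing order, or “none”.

cable 1: √((-5.0000)²+(2.5000)²)=5.5902, C_1=5.5901: taut
cable 2: √((1.0000)²+(-2.5000)²)=2.6926, C_2=2.6925: taut
cable 3: √((1.0000)²+(-7.5000)²)=7.5664, C_3=8.0258: slack
cable 4: √((-5.0000)²+(-2.5000)²)=5.5902, C_4=5.5901: taut

3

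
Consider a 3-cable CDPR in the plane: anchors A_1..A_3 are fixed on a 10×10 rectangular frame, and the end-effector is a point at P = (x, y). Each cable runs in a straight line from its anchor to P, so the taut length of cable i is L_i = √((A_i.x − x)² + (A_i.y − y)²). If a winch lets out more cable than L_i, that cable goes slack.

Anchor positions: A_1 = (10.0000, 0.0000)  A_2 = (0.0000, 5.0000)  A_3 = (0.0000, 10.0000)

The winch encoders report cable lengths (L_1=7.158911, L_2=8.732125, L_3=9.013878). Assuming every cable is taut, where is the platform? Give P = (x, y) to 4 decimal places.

(8.5000, 7.0000)

each cable: (A_i−P)·(A_i−P) = L_i²; let q_i = ‖A_i‖²−L_i²
q_1 = 100.0000+0.0000−51.2500 = 48.7500
row 1: 20.0000x − 10.0000y = 100.0000  (q_2=-51.2500)
row 2: 20.0000x − 20.0000y = 30.0000  (q_3=18.7500)
Cramer on rows 1–2 → x = 8.5000, y = 7.0000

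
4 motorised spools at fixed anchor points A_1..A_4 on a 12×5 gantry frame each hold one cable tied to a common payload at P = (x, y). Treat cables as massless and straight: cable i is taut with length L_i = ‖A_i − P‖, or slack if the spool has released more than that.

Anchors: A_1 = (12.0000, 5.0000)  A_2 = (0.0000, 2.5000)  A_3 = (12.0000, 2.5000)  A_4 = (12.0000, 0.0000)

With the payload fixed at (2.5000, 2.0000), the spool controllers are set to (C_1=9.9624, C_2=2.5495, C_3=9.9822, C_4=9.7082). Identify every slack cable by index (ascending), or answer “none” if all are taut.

cable 1: √((9.5000)²+(3.0000)²)=9.9624, C_1=9.9624: taut
cable 2: √((-2.5000)²+(0.5000)²)=2.5495, C_2=2.5495: taut
cable 3: √((9.5000)²+(0.5000)²)=9.5131, C_3=9.9822: slack
cable 4: √((9.5000)²+(-2.0000)²)=9.7082, C_4=9.7082: taut

3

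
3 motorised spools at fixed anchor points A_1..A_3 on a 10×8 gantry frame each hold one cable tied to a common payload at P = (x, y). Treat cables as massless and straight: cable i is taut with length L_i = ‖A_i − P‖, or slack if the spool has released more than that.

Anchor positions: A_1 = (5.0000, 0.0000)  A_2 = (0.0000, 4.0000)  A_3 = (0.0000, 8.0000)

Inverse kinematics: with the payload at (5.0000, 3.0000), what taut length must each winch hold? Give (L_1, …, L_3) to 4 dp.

(3.0000, 5.0990, 7.0711)

cable 1: Δx=0.0000, Δy=-3.0000; L_1 = √(Δx²+Δy²) = 3.0000
cable 2: Δx=-5.0000, Δy=1.0000; L_2 = √(Δx²+Δy²) = 5.0990
cable 3: Δx=-5.0000, Δy=5.0000; L_3 = √(Δx²+Δy²) = 7.0711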